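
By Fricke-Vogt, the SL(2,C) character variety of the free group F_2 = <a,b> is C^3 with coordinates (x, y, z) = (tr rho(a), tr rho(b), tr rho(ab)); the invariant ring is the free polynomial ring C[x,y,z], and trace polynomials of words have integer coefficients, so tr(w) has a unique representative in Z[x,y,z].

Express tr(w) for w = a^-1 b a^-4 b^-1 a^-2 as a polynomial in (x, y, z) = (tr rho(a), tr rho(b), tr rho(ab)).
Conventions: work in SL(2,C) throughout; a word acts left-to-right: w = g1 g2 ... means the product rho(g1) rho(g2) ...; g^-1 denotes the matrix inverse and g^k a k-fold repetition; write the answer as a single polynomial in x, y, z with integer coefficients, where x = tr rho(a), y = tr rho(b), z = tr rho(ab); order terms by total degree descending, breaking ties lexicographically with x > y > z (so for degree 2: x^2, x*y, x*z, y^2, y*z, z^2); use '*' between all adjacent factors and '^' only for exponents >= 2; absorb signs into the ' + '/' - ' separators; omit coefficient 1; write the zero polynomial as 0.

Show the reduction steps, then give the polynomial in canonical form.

trace(a^-1) = trace(a) = x
trace(b a b) = trace(b) * trace(a b) - trace(a)   [square of b] = y*z - x
and trace(b a b a) = trace(a b) * trace(a b) - trace(1)   [split at a repeated a] = z^2 - 2
trace(a b a^-1 b) = trace(b a b) * trace(a) - trace(b a b a)   [inverse elimination on a] = x*y*z - x^2 - z^2 + 2
next, trace(b a^-1 b^-1 a) = trace(a b a^-1) * trace(b) - trace(a b a^-1 b)   [inverse elimination on b] = -x*y*z + x^2 + y^2 + z^2 - 2
next, trace(a^-1 b a^-1 b^-1) = trace(b a^-1 b^-1) * trace(a) - trace(b a^-1 b^-1 a)   [inverse elimination on a] = x*y*z - y^2 - z^2 + 2
trace(b^-1 a^-2 b a^-1) = trace(a^-1 b a^-1 b^-1) * trace(a) - trace(a^-1 b a^-1 b^-1 a)   [inverse elimination on a] = x^2*y*z - x*y^2 - x*z^2 + x
next, trace(a^-2) = trace(a^-1) * trace(a) - trace(1)   [inverse elimination on a] = x^2 - 2
trace(a^-2 b a^-2 b^-1) = trace(b^-1 a^-2 b a^-1) * trace(a) - trace(b^-1 a^-2 b)   [inverse elimination on a] = x^3*y*z - x^2*y^2 - x^2*z^2 + 2
trace(a^-1 b) = trace(b) * trace(a) - trace(b a)   [inverse elimination on a] = x*y - z
next, trace(a^-1 b a^-1) = trace(a^-1 b) * trace(a) - trace(a^-1 b a)   [inverse elimination on a] = x^2*y - x*z - y
next, trace(a^-1 b a^-2) = trace(a^-1 b a^-1) * trace(a) - trace(a^-1 b)   [inverse elimination on a] = x^3*y - x^2*z - 2*x*y + z
trace(b^2) = trace(b) * trace(b) - trace(1)   [square of b] = y^2 - 2
trace(b a^-1 b) = trace(b^2) * trace(a) - trace(b^2 a)   [inverse elimination on a] = x*y^2 - y*z - x
trace(b a^-1 b a^-1) = trace(b a^-1 b) * trace(a) - trace(b a^-1 b a)   [inverse elimination on a] = x^2*y^2 - 2*x*y*z + z^2 - 2
and trace(a^-1 b a^-2 b) = trace(b a^-1 b a^-1) * trace(a) - trace(b a^-1 b)   [inverse elimination on a] = x^3*y^2 - 2*x^2*y*z - x*y^2 + x*z^2 + y*z - x
and trace(a^-1 b a^-2 b^-1) = trace(a^-1 b a^-2) * trace(b) - trace(a^-1 b a^-2 b)   [inverse elimination on b] = x^2*y*z - x*y^2 - x*z^2 + x
trace(a^-1 b^-1 a^-3 b a^-1) = trace(a^-2 b a^-2 b^-1) * trace(a) - trace(a^-2 b a^-2 b^-1 a)   [inverse elimination on a] = x^4*y*z - x^3*y^2 - x^3*z^2 - x^2*y*z + x*y^2 + x*z^2 + x
trace(a^-1 b^-1 a^-3 b) = trace(a^-2 b a^-1 b^-1) * trace(a) - trace(a^-2 b a^-1 b^-1 a)   [inverse elimination on a] = x^3*y*z - x^2*y^2 - x^2*z^2 - x*y*z + x^2 + y^2 + z^2 - 2
trace(b^-1 a^-3 b a^-3) = trace(a^-1 b^-1 a^-3 b a^-1) * trace(a) - trace(a^-1 b^-1 a^-3 b)   [inverse elimination on a] = x^5*y*z - x^4*y^2 - x^4*z^2 - 2*x^3*y*z + 2*x^2*y^2 + 2*x^2*z^2 + x*y*z - y^2 - z^2 + 2
and trace(a^-1 b a^-4 b^-1 a^-2) = trace(b^-1 a^-3 b a^-3) * trace(a) - trace(b^-1 a^-3 b a^-2)   [inverse elimination on a] = x^6*y*z - x^5*y^2 - x^5*z^2 - 3*x^4*y*z + 3*x^3*y^2 + 3*x^3*z^2 + 2*x^2*y*z - 2*x*y^2 - 2*x*z^2 + x

x^6*y*z - x^5*y^2 - x^5*z^2 - 3*x^4*y*z + 3*x^3*y^2 + 3*x^3*z^2 + 2*x^2*y*z - 2*x*y^2 - 2*x*z^2 + x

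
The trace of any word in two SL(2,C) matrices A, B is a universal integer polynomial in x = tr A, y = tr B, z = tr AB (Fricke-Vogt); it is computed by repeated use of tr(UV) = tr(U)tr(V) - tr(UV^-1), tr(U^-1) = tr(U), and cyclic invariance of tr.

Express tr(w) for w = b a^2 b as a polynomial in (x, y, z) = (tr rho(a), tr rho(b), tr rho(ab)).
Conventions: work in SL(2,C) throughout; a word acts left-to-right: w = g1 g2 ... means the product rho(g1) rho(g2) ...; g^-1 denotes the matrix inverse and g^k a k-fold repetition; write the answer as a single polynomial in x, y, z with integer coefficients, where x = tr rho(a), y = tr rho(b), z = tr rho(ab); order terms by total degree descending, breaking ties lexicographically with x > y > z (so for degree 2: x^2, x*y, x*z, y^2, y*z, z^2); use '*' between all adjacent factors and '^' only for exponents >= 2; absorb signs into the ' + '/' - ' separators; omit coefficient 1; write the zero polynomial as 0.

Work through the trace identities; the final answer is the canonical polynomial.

x*y*z - x^2 - y^2 + 2

trace(a^2 b) = trace(a)*trace(b a) - trace(b) = x*z - y
trace(a^2) = trace(a)*trace(a) - trace(1) = x^2 - 2
trace(b a^2 b) = trace(b)*trace(a^2 b) - trace(a^2) = x*y*z - x^2 - y^2 + 2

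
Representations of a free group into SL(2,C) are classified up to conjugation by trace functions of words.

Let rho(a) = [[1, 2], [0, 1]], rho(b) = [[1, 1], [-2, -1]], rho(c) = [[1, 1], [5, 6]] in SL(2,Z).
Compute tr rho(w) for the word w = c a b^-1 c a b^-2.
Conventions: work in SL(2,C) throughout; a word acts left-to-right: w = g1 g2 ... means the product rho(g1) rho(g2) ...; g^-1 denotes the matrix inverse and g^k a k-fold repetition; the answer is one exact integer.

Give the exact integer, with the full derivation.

-272

rho(c) = [[1, 1], [5, 6]]
... * rho(a) = [[1, 2], [0, 1]]  ->  [[1, 3], [5, 16]]
... * rho(b^-1) = [[-1, -1], [2, 1]]  ->  [[5, 2], [27, 11]]
... * rho(c) = [[1, 1], [5, 6]]  ->  [[15, 17], [82, 93]]
... * rho(a) = [[1, 2], [0, 1]]  ->  [[15, 47], [82, 257]]
... * rho(b^-1) = [[-1, -1], [2, 1]]  ->  [[79, 32], [432, 175]]
... * rho(b^-1) = [[-1, -1], [2, 1]]  ->  [[-15, -47], [-82, -257]]
tr = -15 + -257 = -272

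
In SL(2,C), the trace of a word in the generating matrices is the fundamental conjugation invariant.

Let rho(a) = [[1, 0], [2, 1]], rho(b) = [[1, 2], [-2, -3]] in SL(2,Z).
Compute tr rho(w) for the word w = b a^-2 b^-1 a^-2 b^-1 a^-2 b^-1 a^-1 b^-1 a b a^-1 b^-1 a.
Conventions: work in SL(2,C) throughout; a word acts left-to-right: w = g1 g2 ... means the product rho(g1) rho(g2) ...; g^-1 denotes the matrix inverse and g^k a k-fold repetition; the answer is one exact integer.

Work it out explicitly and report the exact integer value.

rho(b) = [[1, 2], [-2, -3]]
... * rho(a^-1) = [[1, 0], [-2, 1]]  ->  [[-3, 2], [4, -3]]
... * rho(a^-1) = [[1, 0], [-2, 1]]  ->  [[-7, 2], [10, -3]]
... * rho(b^-1) = [[-3, -2], [2, 1]]  ->  [[25, 16], [-36, -23]]
... * rho(a^-1) = [[1, 0], [-2, 1]]  ->  [[-7, 16], [10, -23]]
... * rho(a^-1) = [[1, 0], [-2, 1]]  ->  [[-39, 16], [56, -23]]
... * rho(b^-1) = [[-3, -2], [2, 1]]  ->  [[149, 94], [-214, -135]]
... * rho(a^-1) = [[1, 0], [-2, 1]]  ->  [[-39, 94], [56, -135]]
... * rho(a^-1) = [[1, 0], [-2, 1]]  ->  [[-227, 94], [326, -135]]
... * rho(b^-1) = [[-3, -2], [2, 1]]  ->  [[869, 548], [-1248, -787]]
... * rho(a^-1) = [[1, 0], [-2, 1]]  ->  [[-227, 548], [326, -787]]
... * rho(b^-1) = [[-3, -2], [2, 1]]  ->  [[1777, 1002], [-2552, -1439]]
... * rho(a) = [[1, 0], [2, 1]]  ->  [[3781, 1002], [-5430, -1439]]
... * rho(b) = [[1, 2], [-2, -3]]  ->  [[1777, 4556], [-2552, -6543]]
... * rho(a^-1) = [[1, 0], [-2, 1]]  ->  [[-7335, 4556], [10534, -6543]]
... * rho(b^-1) = [[-3, -2], [2, 1]]  ->  [[31117, 19226], [-44688, -27611]]
... * rho(a) = [[1, 0], [2, 1]]  ->  [[69569, 19226], [-99910, -27611]]
tr = 69569 + -27611 = 41958

41958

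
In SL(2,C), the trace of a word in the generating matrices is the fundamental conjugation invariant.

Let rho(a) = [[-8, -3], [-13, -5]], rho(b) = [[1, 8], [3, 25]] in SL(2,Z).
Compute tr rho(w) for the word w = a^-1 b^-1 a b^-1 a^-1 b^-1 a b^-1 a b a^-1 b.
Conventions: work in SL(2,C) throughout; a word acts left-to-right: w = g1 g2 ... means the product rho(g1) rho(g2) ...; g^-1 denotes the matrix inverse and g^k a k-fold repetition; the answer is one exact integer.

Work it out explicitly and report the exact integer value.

rho(a^-1) = [[-5, 3], [13, -8]]
... * rho(b^-1) = [[25, -8], [-3, 1]]  ->  [[-134, 43], [349, -112]]
... * rho(a) = [[-8, -3], [-13, -5]]  ->  [[513, 187], [-1336, -487]]
... * rho(b^-1) = [[25, -8], [-3, 1]]  ->  [[12264, -3917], [-31939, 10201]]
... * rho(a^-1) = [[-5, 3], [13, -8]]  ->  [[-112241, 68128], [292308, -177425]]
... * rho(b^-1) = [[25, -8], [-3, 1]]  ->  [[-3010409, 966056], [7839975, -2515889]]
... * rho(a) = [[-8, -3], [-13, -5]]  ->  [[11524544, 4200947], [-30013243, -10940480]]
... * rho(b^-1) = [[25, -8], [-3, 1]]  ->  [[275510759, -87995405], [-717509635, 229165464]]
... * rho(a) = [[-8, -3], [-13, -5]]  ->  [[-1060145807, -386555252], [2760926048, 1006701585]]
... * rho(b) = [[1, 8], [3, 25]]  ->  [[-2219811563, -18145047756], [5781030803, 47254948009]]
... * rho(a^-1) = [[-5, 3], [13, -8]]  ->  [[-224786563013, 138500947359], [585409170102, -360696491663]]
... * rho(b) = [[1, 8], [3, 25]]  ->  [[190716279064, 1664231179871], [-496680304887, -4334138930759]]
tr = 190716279064 + -4334138930759 = -4143422651695

-4143422651695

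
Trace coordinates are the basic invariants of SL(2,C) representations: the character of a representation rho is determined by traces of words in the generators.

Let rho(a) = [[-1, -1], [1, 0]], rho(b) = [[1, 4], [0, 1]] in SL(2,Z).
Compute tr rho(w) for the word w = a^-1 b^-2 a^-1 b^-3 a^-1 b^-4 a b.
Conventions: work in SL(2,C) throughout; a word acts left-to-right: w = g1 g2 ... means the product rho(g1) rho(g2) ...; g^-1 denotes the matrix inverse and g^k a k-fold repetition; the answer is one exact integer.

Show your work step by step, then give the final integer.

rho(a^-1) = [[0, 1], [-1, -1]]
... * rho(b^-1) = [[1, -4], [0, 1]]  ->  [[0, 1], [-1, 3]]
... * rho(b^-1) = [[1, -4], [0, 1]]  ->  [[0, 1], [-1, 7]]
... * rho(a^-1) = [[0, 1], [-1, -1]]  ->  [[-1, -1], [-7, -8]]
... * rho(b^-1) = [[1, -4], [0, 1]]  ->  [[-1, 3], [-7, 20]]
... * rho(b^-1) = [[1, -4], [0, 1]]  ->  [[-1, 7], [-7, 48]]
... * rho(b^-1) = [[1, -4], [0, 1]]  ->  [[-1, 11], [-7, 76]]
... * rho(a^-1) = [[0, 1], [-1, -1]]  ->  [[-11, -12], [-76, -83]]
... * rho(b^-1) = [[1, -4], [0, 1]]  ->  [[-11, 32], [-76, 221]]
... * rho(b^-1) = [[1, -4], [0, 1]]  ->  [[-11, 76], [-76, 525]]
... * rho(b^-1) = [[1, -4], [0, 1]]  ->  [[-11, 120], [-76, 829]]
... * rho(b^-1) = [[1, -4], [0, 1]]  ->  [[-11, 164], [-76, 1133]]
... * rho(a) = [[-1, -1], [1, 0]]  ->  [[175, 11], [1209, 76]]
... * rho(b) = [[1, 4], [0, 1]]  ->  [[175, 711], [1209, 4912]]
tr = 175 + 4912 = 5087

5087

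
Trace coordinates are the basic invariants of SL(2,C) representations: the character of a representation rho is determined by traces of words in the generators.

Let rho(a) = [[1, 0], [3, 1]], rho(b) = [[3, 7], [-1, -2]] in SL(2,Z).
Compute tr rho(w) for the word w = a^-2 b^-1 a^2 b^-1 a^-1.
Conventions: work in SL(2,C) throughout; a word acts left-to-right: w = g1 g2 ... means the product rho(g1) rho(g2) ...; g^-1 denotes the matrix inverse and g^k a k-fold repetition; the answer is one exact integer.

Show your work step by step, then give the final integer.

-2626

rho(a^-1) = [[1, 0], [-3, 1]]
... * rho(a^-1) = [[1, 0], [-3, 1]]  ->  [[1, 0], [-6, 1]]
... * rho(b^-1) = [[-2, -7], [1, 3]]  ->  [[-2, -7], [13, 45]]
... * rho(a) = [[1, 0], [3, 1]]  ->  [[-23, -7], [148, 45]]
... * rho(a) = [[1, 0], [3, 1]]  ->  [[-44, -7], [283, 45]]
... * rho(b^-1) = [[-2, -7], [1, 3]]  ->  [[81, 287], [-521, -1846]]
... * rho(a^-1) = [[1, 0], [-3, 1]]  ->  [[-780, 287], [5017, -1846]]
tr = -780 + -1846 = -2626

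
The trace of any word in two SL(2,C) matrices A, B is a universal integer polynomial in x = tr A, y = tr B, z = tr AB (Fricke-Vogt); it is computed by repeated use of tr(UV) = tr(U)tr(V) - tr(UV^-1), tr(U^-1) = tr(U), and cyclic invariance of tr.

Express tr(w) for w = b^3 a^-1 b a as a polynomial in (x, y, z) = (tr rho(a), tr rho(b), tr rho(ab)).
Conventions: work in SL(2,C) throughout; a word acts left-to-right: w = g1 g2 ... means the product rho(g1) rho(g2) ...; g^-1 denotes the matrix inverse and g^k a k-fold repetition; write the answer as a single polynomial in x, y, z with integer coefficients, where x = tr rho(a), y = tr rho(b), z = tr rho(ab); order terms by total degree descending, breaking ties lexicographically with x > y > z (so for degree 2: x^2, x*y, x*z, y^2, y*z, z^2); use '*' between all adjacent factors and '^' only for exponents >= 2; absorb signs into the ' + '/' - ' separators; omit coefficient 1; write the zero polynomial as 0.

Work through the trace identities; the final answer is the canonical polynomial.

trace(b a b) = trace(b) * trace(a b) - trace(a) = y*z - x
trace(a b^3) = trace(b) * trace(b a b) - trace(b a) = y^2*z - x*y - z
trace(b a b^3) = trace(b) * trace(a b^3) - trace(a b^2) = y^3*z - x*y^2 - 2*y*z + x
trace(a b a b) = trace(a b) * trace(a b) - trace(1)   [split at repeated a] = z^2 - 2
trace(a b a) = trace(a) * trace(b a) - trace(b) = x*z - y
trace(a b a b^2) = trace(b) * trace(a b a b) - trace(a b a) = y*z^2 - x*z - y
trace(b a b^3 a) = trace(b) * trace(a b a b^2) - trace(a b a b) = y^2*z^2 - x*y*z - y^2 - z^2 + 2
trace(b^3 a^-1 b a) = trace(b a b^3) * trace(a) - trace(b a b^3 a) = x*y^3*z - x^2*y^2 - y^2*z^2 - x*y*z + x^2 + y^2 + z^2 - 2

x*y^3*z - x^2*y^2 - y^2*z^2 - x*y*z + x^2 + y^2 + z^2 - 2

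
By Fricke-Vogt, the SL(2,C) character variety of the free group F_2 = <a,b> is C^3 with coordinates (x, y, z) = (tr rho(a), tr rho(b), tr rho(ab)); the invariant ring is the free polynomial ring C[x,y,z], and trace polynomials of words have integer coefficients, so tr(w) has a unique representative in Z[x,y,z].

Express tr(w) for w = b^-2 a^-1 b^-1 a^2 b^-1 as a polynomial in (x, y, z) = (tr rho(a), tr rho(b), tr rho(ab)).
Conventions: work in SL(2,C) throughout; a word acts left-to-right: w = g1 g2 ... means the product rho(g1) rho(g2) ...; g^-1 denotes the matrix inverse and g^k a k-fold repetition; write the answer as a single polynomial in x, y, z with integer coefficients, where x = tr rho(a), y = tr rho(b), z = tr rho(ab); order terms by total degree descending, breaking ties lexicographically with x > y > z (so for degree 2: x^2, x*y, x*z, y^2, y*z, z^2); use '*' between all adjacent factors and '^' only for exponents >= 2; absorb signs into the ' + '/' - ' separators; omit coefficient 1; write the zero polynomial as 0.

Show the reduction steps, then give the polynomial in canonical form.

x^2*y^3*z - x^3*y^2 - x*y^2*z^2 - x^2*y*z - y^3*z + x^3 + 2*x*y^2 + x*z^2 + 2*y*z - 3*x

tr(a^2) = tr(a)*tr(a) - tr(1)   [square of a] = x^2 - 2
tr(a^2 b) = tr(a)*tr(b a) - tr(b)   [square of a] = x*z - y
tr(a^2 b^-1) = tr(a^2)*tr(b) - tr(a^2 b)   [inverse elimination on b] = x^2*y - x*z - y
tr(b^-1 a^2 b^-1) = tr(a^2 b^-1)*tr(b) - tr(a^2)   [inverse elimination on b] = x^2*y^2 - x*y*z - x^2 - y^2 + 2
tr(a^3) = tr(a)*tr(a^2) - tr(a)   [square of a] = x^3 - 3*x
tr(a^3 b) = tr(a)*tr(b a^2) - tr(b a)   [square of a] = x^2*z - x*y - z
tr(a b^-1 a^2) = tr(a^3)*tr(b) - tr(a^3 b)   [inverse elimination on b] = x^3*y - x^2*z - 2*x*y + z
tr(b a b a) = tr(b a)*tr(b a) - tr(1)   [split at a repeated b] = z^2 - 2
tr(b a b) = tr(b)*tr(a b) - tr(a)   [square of b] = y*z - x
tr(a^2 b a b) = tr(a)*tr(b a b a) - tr(b a b)   [square of a] = x*z^2 - y*z - x
tr(a b^-1 a^2 b) = tr(a^2 b a)*tr(b) - tr(a^2 b a b)   [inverse elimination on b] = x^2*y*z - x*y^2 - x*z^2 + x
tr(b^-1 a^2 b^-1 a) = tr(a b^-1 a^2)*tr(b) - tr(a b^-1 a^2 b)   [inverse elimination on b] = x^3*y^2 - 2*x^2*y*z - x*y^2 + x*z^2 + y*z - x
tr(a^-1 b^-1 a^2 b^-1) = tr(b^-1 a^2 b^-1)*tr(a) - tr(b^-1 a^2 b^-1 a)   [inverse elimination on a] = x^2*y*z - x^3 - x*z^2 - y*z + 3*x
tr(b^-1 a) = tr(a)*tr(b) - tr(a b)   [inverse elimination on b] = x*y - z
tr(b^-2 a^-1 b^-1 a^2) = tr(a^-1 b^-1 a^2 b^-1)*tr(b) - tr(a^-1 b^-1 a^2)   [inverse elimination on b] = x^2*y^2*z - x^3*y - x*y*z^2 - y^2*z + 2*x*y + z
tr(b^-2 a^-1 b^-1 a^2 b^-1) = tr(b^-2 a^-1 b^-1 a^2)*tr(b) - tr(b^-2 a^-1 b^-1 a^2 b)   [inverse elimination on b] = x^2*y^3*z - x^3*y^2 - x*y^2*z^2 - x^2*y*z - y^3*z + x^3 + 2*x*y^2 + x*z^2 + 2*y*z - 3*x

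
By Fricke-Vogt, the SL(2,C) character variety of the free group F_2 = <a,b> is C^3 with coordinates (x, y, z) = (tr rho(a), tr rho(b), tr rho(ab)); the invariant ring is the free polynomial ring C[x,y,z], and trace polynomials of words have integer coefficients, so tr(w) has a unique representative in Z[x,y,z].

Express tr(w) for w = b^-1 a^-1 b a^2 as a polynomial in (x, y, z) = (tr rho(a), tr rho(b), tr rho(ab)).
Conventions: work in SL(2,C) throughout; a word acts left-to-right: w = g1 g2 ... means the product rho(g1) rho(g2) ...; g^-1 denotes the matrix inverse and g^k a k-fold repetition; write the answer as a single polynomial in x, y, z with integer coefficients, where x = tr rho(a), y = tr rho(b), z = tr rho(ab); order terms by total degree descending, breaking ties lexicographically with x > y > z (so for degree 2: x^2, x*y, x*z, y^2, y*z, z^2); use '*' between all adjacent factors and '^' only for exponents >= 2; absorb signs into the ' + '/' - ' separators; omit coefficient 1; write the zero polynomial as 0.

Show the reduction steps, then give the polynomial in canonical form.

-x^2*y*z + x^3 + x*y^2 + x*z^2 - 3*x

trace(a^2) = trace(a) trace(a) - trace(1)  (reduce the a square) = x^2 - 2
trace(a b a) = trace(a) trace(b a) - trace(b)  (reduce the a square) = x*z - y
trace(a b a^2) = trace(a) trace(a b a) - trace(a b)  (reduce the a square) = x^2*z - x*y - z
trace(b a b a) = trace(b a) trace(b a) - trace(1)  (split on b) = z^2 - 2
trace(b a b) = trace(b) trace(a b) - trace(a)  (reduce the b square) = y*z - x
trace(a b a^2 b) = trace(a) trace(b a b a) - trace(b a b)  (reduce the a square) = x*z^2 - y*z - x
trace(b a^2 b^-1 a) = trace(a b a^2) trace(b) - trace(a b a^2 b)  (eliminate b^-1) = x^2*y*z - x*y^2 - x*z^2 + x
trace(b^-1 a^-1 b a^2) = trace(b a^2 b^-1) trace(a) - trace(b a^2 b^-1 a)  (eliminate a^-1) = -x^2*y*z + x^3 + x*y^2 + x*z^2 - 3*x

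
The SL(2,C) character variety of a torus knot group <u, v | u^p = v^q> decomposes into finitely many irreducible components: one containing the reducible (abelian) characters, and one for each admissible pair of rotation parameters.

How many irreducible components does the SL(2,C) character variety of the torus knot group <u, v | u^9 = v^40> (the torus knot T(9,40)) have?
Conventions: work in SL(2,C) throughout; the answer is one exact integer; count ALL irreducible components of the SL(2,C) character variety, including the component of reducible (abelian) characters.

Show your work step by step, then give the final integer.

157

In the torus knot group T(9,40), u^9 = v^40 is central, so an irreducible representation sends it to +I or -I (Schur).
This locks tr(u) to 2*cos(pi*alpha/9), alpha in 1..8, and tr(v) to 2*cos(pi*beta/40), beta in 1..39, on each component of irreducible characters.
u^9 = (-1)^alpha I and v^40 = (-1)^beta I must agree, so alpha and beta have equal parity.
Counting: 4 odd alphas x 20 odd betas + 4 even alphas x 19 even betas = 80 + 76 = 156.
components with irreducible characters: 156; plus the single component of reducible (abelian) characters: total 157.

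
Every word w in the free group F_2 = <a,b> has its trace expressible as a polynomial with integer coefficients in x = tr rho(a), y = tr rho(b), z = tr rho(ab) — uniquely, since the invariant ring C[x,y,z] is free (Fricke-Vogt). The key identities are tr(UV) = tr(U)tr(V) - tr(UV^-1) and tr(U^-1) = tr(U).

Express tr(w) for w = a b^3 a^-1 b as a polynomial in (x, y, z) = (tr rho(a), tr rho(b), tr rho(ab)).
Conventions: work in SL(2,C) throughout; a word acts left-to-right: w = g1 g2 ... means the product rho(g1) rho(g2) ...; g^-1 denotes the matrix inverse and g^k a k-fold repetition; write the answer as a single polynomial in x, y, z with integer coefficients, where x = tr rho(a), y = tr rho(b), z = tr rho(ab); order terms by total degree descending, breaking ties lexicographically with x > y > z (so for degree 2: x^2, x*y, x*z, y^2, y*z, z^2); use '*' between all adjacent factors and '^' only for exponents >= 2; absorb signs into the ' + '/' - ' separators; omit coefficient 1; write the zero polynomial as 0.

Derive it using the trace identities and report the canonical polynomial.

x*y^3*z - x^2*y^2 - y^2*z^2 - x*y*z + x^2 + y^2 + z^2 - 2

trace(b a b) = trace(b) * trace(a b) - trace(a)  (reduce the b square) = y*z - x
apply: trace(b^2 a b) = trace(b) * trace(b a b) - trace(b a)  (reduce the b square) = y^2*z - x*y - z
apply: trace(b a b^3) = trace(b) * trace(b^2 a b) - trace(b^2 a)  (reduce the b square) = y^3*z - x*y^2 - 2*y*z + x
apply: trace(a b a b) = trace(b a) * trace(b a) - trace(1)  (split on b) = z^2 - 2
use: trace(a b a) = trace(a) * trace(b a) - trace(b)  (reduce the a square) = x*z - y
trace(b a b a b) = trace(b) * trace(a b a b) - trace(a b a)  (reduce the b square) = y*z^2 - x*z - y
trace(b a b^3 a) = trace(b) * trace(b a b a b) - trace(b a b a)  (reduce the b square) = y^2*z^2 - x*y*z - y^2 - z^2 + 2
apply: trace(a b^3 a^-1 b) = trace(b a b^3) * trace(a) - trace(b a b^3 a)  (eliminate a^-1) = x*y^3*z - x^2*y^2 - y^2*z^2 - x*y*z + x^2 + y^2 + z^2 - 2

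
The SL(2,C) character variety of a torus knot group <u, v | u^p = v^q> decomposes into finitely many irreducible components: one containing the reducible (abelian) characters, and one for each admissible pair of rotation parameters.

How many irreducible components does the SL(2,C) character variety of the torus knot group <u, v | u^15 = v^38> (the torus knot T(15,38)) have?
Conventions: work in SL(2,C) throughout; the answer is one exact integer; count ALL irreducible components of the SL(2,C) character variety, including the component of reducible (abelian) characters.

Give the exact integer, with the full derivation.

260

For T(15,38): irreducibility forces the central element u^15 = v^38 to one of +I, -I.
On an irreducible component, tr(u) is locked at 2*cos(pi*alpha/15) for some alpha in 1..14, and tr(v) at 2*cos(pi*beta/38) for some beta in 1..37.
Consistency of u^15 = (-1)^alpha I with v^38 = (-1)^beta I forces alpha = beta (mod 2).
Counting: 7 odd alphas x 19 odd betas + 7 even alphas x 18 even betas = 133 + 126 = 259.
components with irreducible characters: 259; plus the single component of reducible (abelian) characters: total 260.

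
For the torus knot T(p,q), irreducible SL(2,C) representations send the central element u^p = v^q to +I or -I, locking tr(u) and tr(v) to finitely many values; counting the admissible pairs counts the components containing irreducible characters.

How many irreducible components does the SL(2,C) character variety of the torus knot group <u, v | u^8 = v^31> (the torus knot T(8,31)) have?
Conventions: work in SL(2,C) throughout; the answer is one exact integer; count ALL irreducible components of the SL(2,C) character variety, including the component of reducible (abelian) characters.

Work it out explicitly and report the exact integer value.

106

Gamma = < u, v | u^8 = v^31 > (torus knot T(8,31)); the central element u^8 = v^31 acts as +I or -I in any irreducible SL(2,C) representation.
So on each irreducible component the traces are pinned: tr(u) = 2*cos(pi*alpha/8) with 1 <= alpha <= 7, tr(v) = 2*cos(pi*beta/31) with 1 <= beta <= 30.
u^8 = (-1)^alpha I and v^31 = (-1)^beta I must agree, so alpha and beta have equal parity.
count pairs: odd alpha (4 choices) x odd beta (15), plus even alpha (3) x even beta (15): 4*15 + 3*15 = 105.
That is 105 components of irreducible characters, and with the reducible (abelian) component the total is 106.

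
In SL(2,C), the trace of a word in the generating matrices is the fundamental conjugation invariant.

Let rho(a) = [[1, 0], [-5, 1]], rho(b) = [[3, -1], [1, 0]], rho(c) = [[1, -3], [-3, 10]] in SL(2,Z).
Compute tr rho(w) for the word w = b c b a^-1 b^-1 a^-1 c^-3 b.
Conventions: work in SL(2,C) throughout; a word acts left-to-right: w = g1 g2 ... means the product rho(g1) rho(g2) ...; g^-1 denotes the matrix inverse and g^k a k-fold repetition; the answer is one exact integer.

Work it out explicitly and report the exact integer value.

-947563

rho(b) = [[3, -1], [1, 0]]
... * rho(c) = [[1, -3], [-3, 10]]  ->  [[6, -19], [1, -3]]
... * rho(b) = [[3, -1], [1, 0]]  ->  [[-1, -6], [0, -1]]
... * rho(a^-1) = [[1, 0], [5, 1]]  ->  [[-31, -6], [-5, -1]]
... * rho(b^-1) = [[0, 1], [-1, 3]]  ->  [[6, -49], [1, -8]]
... * rho(a^-1) = [[1, 0], [5, 1]]  ->  [[-239, -49], [-39, -8]]
... * rho(c^-1) = [[10, 3], [3, 1]]  ->  [[-2537, -766], [-414, -125]]
... * rho(c^-1) = [[10, 3], [3, 1]]  ->  [[-27668, -8377], [-4515, -1367]]
... * rho(c^-1) = [[10, 3], [3, 1]]  ->  [[-301811, -91381], [-49251, -14912]]
... * rho(b) = [[3, -1], [1, 0]]  ->  [[-996814, 301811], [-162665, 49251]]
tr = -996814 + 49251 = -947563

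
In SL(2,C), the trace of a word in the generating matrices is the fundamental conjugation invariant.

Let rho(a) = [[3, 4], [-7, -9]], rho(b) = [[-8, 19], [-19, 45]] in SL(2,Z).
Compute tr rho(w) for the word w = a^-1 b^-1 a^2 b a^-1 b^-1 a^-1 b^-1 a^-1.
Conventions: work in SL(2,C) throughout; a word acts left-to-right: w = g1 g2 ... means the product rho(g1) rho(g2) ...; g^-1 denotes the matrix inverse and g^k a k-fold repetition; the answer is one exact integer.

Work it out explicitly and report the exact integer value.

rho(a^-1) = [[-9, -4], [7, 3]]
... * rho(b^-1) = [[45, -19], [19, -8]]  ->  [[-481, 203], [372, -157]]
... * rho(a) = [[3, 4], [-7, -9]]  ->  [[-2864, -3751], [2215, 2901]]
... * rho(a) = [[3, 4], [-7, -9]]  ->  [[17665, 22303], [-13662, -17249]]
... * rho(b) = [[-8, 19], [-19, 45]]  ->  [[-565077, 1339270], [437027, -1035783]]
... * rho(a^-1) = [[-9, -4], [7, 3]]  ->  [[14460583, 6278118], [-11183724, -4855457]]
... * rho(b^-1) = [[45, -19], [19, -8]]  ->  [[770010477, -324976021], [-595521263, 251334412]]
... * rho(a^-1) = [[-9, -4], [7, 3]]  ->  [[-9204926440, -4054969971], [7119032251, 3136088288]]
... * rho(b^-1) = [[45, -19], [19, -8]]  ->  [[-491266119249, 207333362128], [379942128767, -160350319073]]
... * rho(a^-1) = [[-9, -4], [7, 3]]  ->  [[5872728608137, 2587064563380], [-4541931392414, -2000819472287]]
tr = 5872728608137 + -2000819472287 = 3871909135850

3871909135850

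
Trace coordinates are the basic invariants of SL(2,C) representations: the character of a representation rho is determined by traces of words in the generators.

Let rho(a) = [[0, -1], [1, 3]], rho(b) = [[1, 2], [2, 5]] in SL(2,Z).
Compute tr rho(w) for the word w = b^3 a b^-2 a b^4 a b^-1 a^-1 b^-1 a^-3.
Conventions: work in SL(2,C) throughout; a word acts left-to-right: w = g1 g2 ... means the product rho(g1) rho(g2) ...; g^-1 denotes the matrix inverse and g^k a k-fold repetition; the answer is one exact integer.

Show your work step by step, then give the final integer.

-85667913

rho(b) = [[1, 2], [2, 5]]
... * rho(b) = [[1, 2], [2, 5]]  ->  [[5, 12], [12, 29]]
... * rho(b) = [[1, 2], [2, 5]]  ->  [[29, 70], [70, 169]]
... * rho(a) = [[0, -1], [1, 3]]  ->  [[70, 181], [169, 437]]
... * rho(b^-1) = [[5, -2], [-2, 1]]  ->  [[-12, 41], [-29, 99]]
... * rho(b^-1) = [[5, -2], [-2, 1]]  ->  [[-142, 65], [-343, 157]]
... * rho(a) = [[0, -1], [1, 3]]  ->  [[65, 337], [157, 814]]
... * rho(b) = [[1, 2], [2, 5]]  ->  [[739, 1815], [1785, 4384]]
... * rho(b) = [[1, 2], [2, 5]]  ->  [[4369, 10553], [10553, 25490]]
... * rho(b) = [[1, 2], [2, 5]]  ->  [[25475, 61503], [61533, 148556]]
... * rho(b) = [[1, 2], [2, 5]]  ->  [[148481, 358465], [358645, 865846]]
... * rho(a) = [[0, -1], [1, 3]]  ->  [[358465, 926914], [865846, 2238893]]
... * rho(b^-1) = [[5, -2], [-2, 1]]  ->  [[-61503, 209984], [-148556, 507201]]
... * rho(a^-1) = [[3, 1], [-1, 0]]  ->  [[-394493, -61503], [-952869, -148556]]
... * rho(b^-1) = [[5, -2], [-2, 1]]  ->  [[-1849459, 727483], [-4467233, 1757182]]
... * rho(a^-1) = [[3, 1], [-1, 0]]  ->  [[-6275860, -1849459], [-15158881, -4467233]]
... * rho(a^-1) = [[3, 1], [-1, 0]]  ->  [[-16978121, -6275860], [-41009410, -15158881]]
... * rho(a^-1) = [[3, 1], [-1, 0]]  ->  [[-44658503, -16978121], [-107869349, -41009410]]
tr = -44658503 + -41009410 = -85667913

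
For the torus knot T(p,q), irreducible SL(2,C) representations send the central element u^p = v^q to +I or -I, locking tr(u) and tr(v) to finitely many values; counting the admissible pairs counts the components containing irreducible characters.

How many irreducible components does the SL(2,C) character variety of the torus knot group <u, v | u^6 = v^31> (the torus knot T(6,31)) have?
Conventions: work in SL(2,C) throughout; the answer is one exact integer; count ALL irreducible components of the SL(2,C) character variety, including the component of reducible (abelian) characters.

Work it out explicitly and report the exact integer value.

76

For T(6,31): irreducibility forces the central element u^6 = v^31 to one of +I, -I.
This locks tr(u) to 2*cos(pi*alpha/6), alpha in 1..5, and tr(v) to 2*cos(pi*beta/31), beta in 1..30, on each component of irreducible characters.
The two central values (-1)^alpha I and (-1)^beta I must be the same matrix, so alpha and beta share a parity.
Enumerate parity-matched pairs: 3*15 odd-odd plus 2*15 even-even gives 75.
That is 75 components of irreducible characters, and with the reducible (abelian) component the total is 76.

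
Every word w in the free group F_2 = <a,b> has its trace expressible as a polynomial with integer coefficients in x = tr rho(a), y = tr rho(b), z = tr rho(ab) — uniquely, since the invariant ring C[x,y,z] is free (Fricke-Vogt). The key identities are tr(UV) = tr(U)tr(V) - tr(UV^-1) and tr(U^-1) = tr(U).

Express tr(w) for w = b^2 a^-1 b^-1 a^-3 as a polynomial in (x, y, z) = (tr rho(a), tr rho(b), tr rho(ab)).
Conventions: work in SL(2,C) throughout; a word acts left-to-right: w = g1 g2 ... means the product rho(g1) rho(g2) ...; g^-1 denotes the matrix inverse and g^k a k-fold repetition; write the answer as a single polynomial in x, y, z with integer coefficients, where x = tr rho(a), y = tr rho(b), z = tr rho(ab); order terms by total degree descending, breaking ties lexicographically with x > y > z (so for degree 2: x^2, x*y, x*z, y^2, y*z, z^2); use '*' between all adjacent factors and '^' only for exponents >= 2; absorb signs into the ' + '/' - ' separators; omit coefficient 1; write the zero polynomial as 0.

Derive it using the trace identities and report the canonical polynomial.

x^3*y^2*z - x^2*y^3 - x^2*y*z^2 - x^3*z - x*y^2*z + 2*x^2*y + y^3 + y*z^2 + 2*x*z - 3*y

so tr(b a^-1) = tr(b) * tr(a) - tr(b a) = x*y - z
so tr(a^2 b) = tr(a) * tr(b a) - tr(b) = x*z - y
so tr(a^2) = tr(a) * tr(a) - tr(1) = x^2 - 2
tr(a b^2 a) = tr(b) * tr(a^2 b) - tr(a^2) = x*y*z - x^2 - y^2 + 2
reduce: tr(a b a b) = tr(a b) * tr(a b) - tr(1) = z^2 - 2
reduce: tr(a b^2 a b) = tr(b) * tr(a b a b) - tr(a b a) = y*z^2 - x*z - y
tr(b^-1 a b^2 a) = tr(a b^2 a) * tr(b) - tr(a b^2 a b) = x*y^2*z - x^2*y - y^3 - y*z^2 + x*z + 3*y
reduce: tr(b^2 a^-1 b^-1 a) = tr(b^-1 a b^2) * tr(a) - tr(b^-1 a b^2 a) = -x*y^2*z + x^2*y + y^3 + y*z^2 - 3*y
tr(b^2 a^-1 b^-1 a^-1) = tr(b^2 a^-1 b^-1) * tr(a) - tr(b^2 a^-1 b^-1 a) = x*y^2*z - y^3 - y*z^2 - x*z + 3*y
tr(a^-1 b^2 a^-1 b^-1 a^-1) = tr(b^2 a^-1 b^-1 a^-1) * tr(a) - tr(b^2 a^-1 b^-1) = x^2*y^2*z - x*y^3 - x*y*z^2 - x^2*z + 2*x*y + z
tr(b^2 a^-1 b^-1 a^-3) = tr(a^-1 b^2 a^-1 b^-1 a^-1) * tr(a) - tr(a^-1 b^2 a^-1 b^-1) = x^3*y^2*z - x^2*y^3 - x^2*y*z^2 - x^3*z - x*y^2*z + 2*x^2*y + y^3 + y*z^2 + 2*x*z - 3*y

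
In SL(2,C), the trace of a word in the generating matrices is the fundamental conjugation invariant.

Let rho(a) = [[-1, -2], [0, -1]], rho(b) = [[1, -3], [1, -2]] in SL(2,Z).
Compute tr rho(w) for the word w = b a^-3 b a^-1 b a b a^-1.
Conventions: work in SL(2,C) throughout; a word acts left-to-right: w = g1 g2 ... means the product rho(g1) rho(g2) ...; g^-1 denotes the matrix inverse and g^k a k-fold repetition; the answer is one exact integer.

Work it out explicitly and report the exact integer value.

rho(b) = [[1, -3], [1, -2]]
... * rho(a^-1) = [[-1, 2], [0, -1]]  ->  [[-1, 5], [-1, 4]]
... * rho(a^-1) = [[-1, 2], [0, -1]]  ->  [[1, -7], [1, -6]]
... * rho(a^-1) = [[-1, 2], [0, -1]]  ->  [[-1, 9], [-1, 8]]
... * rho(b) = [[1, -3], [1, -2]]  ->  [[8, -15], [7, -13]]
... * rho(a^-1) = [[-1, 2], [0, -1]]  ->  [[-8, 31], [-7, 27]]
... * rho(b) = [[1, -3], [1, -2]]  ->  [[23, -38], [20, -33]]
... * rho(a) = [[-1, -2], [0, -1]]  ->  [[-23, -8], [-20, -7]]
... * rho(b) = [[1, -3], [1, -2]]  ->  [[-31, 85], [-27, 74]]
... * rho(a^-1) = [[-1, 2], [0, -1]]  ->  [[31, -147], [27, -128]]
tr = 31 + -128 = -97

-97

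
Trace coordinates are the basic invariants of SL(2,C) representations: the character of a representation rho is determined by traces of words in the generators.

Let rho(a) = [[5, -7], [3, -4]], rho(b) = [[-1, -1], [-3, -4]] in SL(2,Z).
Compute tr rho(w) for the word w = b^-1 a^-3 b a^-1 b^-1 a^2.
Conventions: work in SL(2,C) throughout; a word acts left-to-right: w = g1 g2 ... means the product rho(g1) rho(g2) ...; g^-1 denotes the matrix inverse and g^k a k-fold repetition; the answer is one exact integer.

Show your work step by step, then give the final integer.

rho(b^-1) = [[-4, 1], [3, -1]]
... * rho(a^-1) = [[-4, 7], [-3, 5]]  ->  [[13, -23], [-9, 16]]
... * rho(a^-1) = [[-4, 7], [-3, 5]]  ->  [[17, -24], [-12, 17]]
... * rho(a^-1) = [[-4, 7], [-3, 5]]  ->  [[4, -1], [-3, 1]]
... * rho(b) = [[-1, -1], [-3, -4]]  ->  [[-1, 0], [0, -1]]
... * rho(a^-1) = [[-4, 7], [-3, 5]]  ->  [[4, -7], [3, -5]]
... * rho(b^-1) = [[-4, 1], [3, -1]]  ->  [[-37, 11], [-27, 8]]
... * rho(a) = [[5, -7], [3, -4]]  ->  [[-152, 215], [-111, 157]]
... * rho(a) = [[5, -7], [3, -4]]  ->  [[-115, 204], [-84, 149]]
tr = -115 + 149 = 34

34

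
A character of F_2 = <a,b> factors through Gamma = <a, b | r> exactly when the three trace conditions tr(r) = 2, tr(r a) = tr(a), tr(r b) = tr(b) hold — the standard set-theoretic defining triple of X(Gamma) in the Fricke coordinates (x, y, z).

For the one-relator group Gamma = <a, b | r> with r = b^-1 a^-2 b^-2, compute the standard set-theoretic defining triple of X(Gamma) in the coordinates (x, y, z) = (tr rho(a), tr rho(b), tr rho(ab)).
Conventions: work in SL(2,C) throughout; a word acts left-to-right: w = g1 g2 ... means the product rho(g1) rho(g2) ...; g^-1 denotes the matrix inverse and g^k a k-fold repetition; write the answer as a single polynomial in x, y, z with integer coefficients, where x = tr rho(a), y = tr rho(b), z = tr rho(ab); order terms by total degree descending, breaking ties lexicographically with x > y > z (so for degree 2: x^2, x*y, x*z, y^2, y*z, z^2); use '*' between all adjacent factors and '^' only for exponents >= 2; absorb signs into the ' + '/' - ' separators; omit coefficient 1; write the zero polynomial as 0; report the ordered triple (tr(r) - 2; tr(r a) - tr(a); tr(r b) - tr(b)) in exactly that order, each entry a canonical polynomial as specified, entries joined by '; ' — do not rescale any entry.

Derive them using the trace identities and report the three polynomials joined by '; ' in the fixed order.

x*y^2*z - x^2*y - y^3 - x*z + 3*y - 2; x^2*y^2*z - x^3*y - x*y^3 - x*y*z^2 + y^2*z + 3*x*y - x - z; x*y*z - x^2 - y^2 - y + 2

trace(a^-1) = trace(a) = x
trace(a^-1 b) = trace(b) trace(a) - trace(b a)   [inverse elimination on a] = x*y - z
use: trace(b^-1 a^-1) = trace(a^-1) trace(b) - trace(a^-1 b)   [inverse elimination on b] = z
trace(a^-2 b^-1) = trace(b^-1 a^-1) trace(a) - trace(b^-1)   [inverse elimination on a] = x*z - y
trace(a^-2) = trace(a^-1) trace(a) - trace(1)   [inverse elimination on a] = x^2 - 2
apply: trace(a^-2 b^-2) = trace(a^-2 b^-1) trace(b) - trace(a^-2)   [inverse elimination on b] = x*y*z - x^2 - y^2 + 2
trace(b^-1 a^-2 b^-2) = trace(a^-2 b^-2) trace(b) - trace(a^-2 b^-1)   [inverse elimination on b] = x*y^2*z - x^2*y - y^3 - x*z + 3*y
apply: trace(a b a b) = trace(a b) trace(a b) - trace(1)   [split at repeated a] = z^2 - 2
trace(b a b^-1 a) = trace(a b a) trace(b) - trace(a b a b) = x*y*z - y^2 - z^2 + 2
trace(a b^-1 a^-1 b) = trace(b a b^-1) trace(a) - trace(b a b^-1 a) = -x*y*z + x^2 + y^2 + z^2 - 2
trace(b^-1 a b^-1 a^-1) = trace(a b^-1 a^-1) trace(b) - trace(a b^-1 a^-1 b) = x*y*z - x^2 - z^2 + 2
apply: trace(b^-2 a b^-1 a^-1) = trace(b^-1 a b^-1 a^-1) trace(b) - trace(b^-1 a b^-1 a^-1 b) = x*y^2*z - x^2*y - y*z^2 + y
use: trace(b^-1 a b^-1) = trace(b^-1 a) trace(b) - trace(b^-1 a b) = x*y^2 - y*z - x
apply: trace(b^-2 a b^-1) = trace(b^-1 a b^-1) trace(b) - trace(b^-1 a) = x*y^3 - y^2*z - 2*x*y + z
use: trace(b^-1 a^-2 b^-2 a) = trace(b^-2 a b^-1 a^-1) trace(a) - trace(b^-2 a b^-1) = x^2*y^2*z - x^3*y - x*y^3 - x*y*z^2 + y^2*z + 3*x*y - z
assemble the triple (trace(r) - 2; trace(r a) - x; trace(r b) - y)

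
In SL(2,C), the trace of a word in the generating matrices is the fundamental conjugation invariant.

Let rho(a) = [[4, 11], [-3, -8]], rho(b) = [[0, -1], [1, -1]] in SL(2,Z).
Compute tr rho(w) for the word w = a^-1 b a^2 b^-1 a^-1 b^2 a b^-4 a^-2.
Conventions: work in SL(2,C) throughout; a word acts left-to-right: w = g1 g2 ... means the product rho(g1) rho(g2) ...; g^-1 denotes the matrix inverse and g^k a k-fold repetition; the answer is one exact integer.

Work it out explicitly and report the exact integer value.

10061382

rho(a^-1) = [[-8, -11], [3, 4]]
... * rho(b) = [[0, -1], [1, -1]]  ->  [[-11, 19], [4, -7]]
... * rho(a) = [[4, 11], [-3, -8]]  ->  [[-101, -273], [37, 100]]
... * rho(a) = [[4, 11], [-3, -8]]  ->  [[415, 1073], [-152, -393]]
... * rho(b^-1) = [[-1, 1], [-1, 0]]  ->  [[-1488, 415], [545, -152]]
... * rho(a^-1) = [[-8, -11], [3, 4]]  ->  [[13149, 18028], [-4816, -6603]]
... * rho(b) = [[0, -1], [1, -1]]  ->  [[18028, -31177], [-6603, 11419]]
... * rho(b) = [[0, -1], [1, -1]]  ->  [[-31177, 13149], [11419, -4816]]
... * rho(a) = [[4, 11], [-3, -8]]  ->  [[-164155, -448139], [60124, 164137]]
... * rho(b^-1) = [[-1, 1], [-1, 0]]  ->  [[612294, -164155], [-224261, 60124]]
... * rho(b^-1) = [[-1, 1], [-1, 0]]  ->  [[-448139, 612294], [164137, -224261]]
... * rho(b^-1) = [[-1, 1], [-1, 0]]  ->  [[-164155, -448139], [60124, 164137]]
... * rho(b^-1) = [[-1, 1], [-1, 0]]  ->  [[612294, -164155], [-224261, 60124]]
... * rho(a^-1) = [[-8, -11], [3, 4]]  ->  [[-5390817, -7391854], [1974460, 2707367]]
... * rho(a^-1) = [[-8, -11], [3, 4]]  ->  [[20950974, 29731571], [-7673579, -10889592]]
tr = 20950974 + -10889592 = 10061382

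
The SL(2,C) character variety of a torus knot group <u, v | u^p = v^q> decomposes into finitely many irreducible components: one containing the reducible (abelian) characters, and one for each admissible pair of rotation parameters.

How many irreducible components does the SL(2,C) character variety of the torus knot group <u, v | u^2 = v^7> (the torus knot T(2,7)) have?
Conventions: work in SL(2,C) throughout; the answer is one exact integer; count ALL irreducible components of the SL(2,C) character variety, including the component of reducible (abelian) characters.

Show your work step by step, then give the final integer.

For T(2,7): irreducibility forces the central element u^2 = v^7 to one of +I, -I.
So on each irreducible component the traces are pinned: tr(u) = 2*cos(pi*alpha/2) with 1 <= alpha <= 1, tr(v) = 2*cos(pi*beta/7) with 1 <= beta <= 6.
Consistency of u^2 = (-1)^alpha I with v^7 = (-1)^beta I forces alpha = beta (mod 2).
Counting: 1 odd alphas x 3 odd betas + 0 even alphas x 3 even betas = 3 + 0 = 3.
components with irreducible characters: 3; plus the single component of reducible (abelian) characters: total 4.

4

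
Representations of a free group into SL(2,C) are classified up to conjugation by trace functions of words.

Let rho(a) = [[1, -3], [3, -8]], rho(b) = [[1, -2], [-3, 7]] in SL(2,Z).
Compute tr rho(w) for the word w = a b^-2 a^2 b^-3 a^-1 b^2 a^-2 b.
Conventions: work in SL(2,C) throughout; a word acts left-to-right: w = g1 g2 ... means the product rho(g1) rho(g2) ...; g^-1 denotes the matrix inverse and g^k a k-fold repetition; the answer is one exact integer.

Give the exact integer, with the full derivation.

rho(a) = [[1, -3], [3, -8]]
... * rho(b^-1) = [[7, 2], [3, 1]]  ->  [[-2, -1], [-3, -2]]
... * rho(b^-1) = [[7, 2], [3, 1]]  ->  [[-17, -5], [-27, -8]]
... * rho(a) = [[1, -3], [3, -8]]  ->  [[-32, 91], [-51, 145]]
... * rho(a) = [[1, -3], [3, -8]]  ->  [[241, -632], [384, -1007]]
... * rho(b^-1) = [[7, 2], [3, 1]]  ->  [[-209, -150], [-333, -239]]
... * rho(b^-1) = [[7, 2], [3, 1]]  ->  [[-1913, -568], [-3048, -905]]
... * rho(b^-1) = [[7, 2], [3, 1]]  ->  [[-15095, -4394], [-24051, -7001]]
... * rho(a^-1) = [[-8, 3], [-3, 1]]  ->  [[133942, -49679], [213411, -79154]]
... * rho(b) = [[1, -2], [-3, 7]]  ->  [[282979, -615637], [450873, -980900]]
... * rho(b) = [[1, -2], [-3, 7]]  ->  [[2129890, -4875417], [3393573, -7768046]]
... * rho(a^-1) = [[-8, 3], [-3, 1]]  ->  [[-2412869, 1514253], [-3844446, 2412673]]
... * rho(a^-1) = [[-8, 3], [-3, 1]]  ->  [[14760193, -5724354], [23517549, -9120665]]
... * rho(b) = [[1, -2], [-3, 7]]  ->  [[31933255, -69590864], [50879544, -110879753]]
tr = 31933255 + -110879753 = -78946498

-78946498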